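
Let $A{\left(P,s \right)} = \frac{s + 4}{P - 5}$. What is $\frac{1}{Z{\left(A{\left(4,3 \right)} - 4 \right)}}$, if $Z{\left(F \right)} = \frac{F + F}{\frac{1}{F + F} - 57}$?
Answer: $\frac{1255}{484} \approx 2.593$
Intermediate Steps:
$A{\left(P,s \right)} = \frac{4 + s}{-5 + P}$
$Z{\left(F \right)} = \frac{2 F}{-57 + \frac{1}{2 F}}$ ($Z{\left(F \right)} = \frac{2 F}{\frac{1}{2 F} - 57} = \frac{2 F}{-57 + \frac{1}{2 F}}$)
$\frac{1}{Z{\left(A{\left(4,3 \right)} - 4 \right)}} = \frac{1}{\left(-4\right) \left(\frac{4 + 3}{-5 + 4} - 4\right)^{2} \frac{1}{-1 + 114 \left(\frac{4 + 3}{-5 + 4} - 4\right)}} = \frac{1}{\left(-4\right) \left(\frac{1}{-1} \cdot 7 - 4\right)^{2} \frac{1}{-1 + 114 \left(\frac{1}{-1} \cdot 7 - 4\right)}} = \frac{1}{\left(-4\right) \left(\left(-1\right) 7 - 4\right)^{2} \frac{1}{-1 + 114 \left(\left(-1\right) 7 - 4\right)}} = \frac{1}{\left(-4\right) \left(-7 - 4\right)^{2} \frac{1}{-1 + 114 \left(-7 - 4\right)}} = \frac{1}{\left(-4\right) \left(-11\right)^{2} \frac{1}{-1 + 114 \left(-11\right)}} = \frac{1}{\left(-4\right) 121 \frac{1}{-1 - 1254}} = \frac{1}{\left(-4\right) 121 \frac{1}{-1255}} = \frac{1}{\left(-4\right) 121 \left(- \frac{1}{1255}\right)} = \frac{1}{\frac{484}{1255}} = \frac{1255}{484}$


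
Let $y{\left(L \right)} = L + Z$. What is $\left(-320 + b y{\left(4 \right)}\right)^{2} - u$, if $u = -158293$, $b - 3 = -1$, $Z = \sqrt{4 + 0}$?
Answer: $253157$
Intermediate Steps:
$Z = 2$ ($Z = \sqrt{4} = 2$)
$b = 2$ ($b = 3 - 1 = 2$)
$y{\left(L \right)} = 2 + L$ ($y{\left(L \right)} = L + 2 = 2 + L$)
$\left(-320 + b y{\left(4 \right)}\right)^{2} - u = \left(-320 + 2 \left(2 + 4\right)\right)^{2} - -158293 = \left(-320 + 2 \cdot 6\right)^{2} + 158293 = \left(-320 + 12\right)^{2} + 158293 = \left(-308\right)^{2} + 158293 = 94864 + 158293 = 253157$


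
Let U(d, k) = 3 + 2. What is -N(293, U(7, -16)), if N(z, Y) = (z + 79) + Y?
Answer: -377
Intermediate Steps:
U(d, k) = 5
N(z, Y) = 79 + Y + z (N(z, Y) = (79 + z) + Y = 79 + Y + z)
-N(293, U(7, -16)) = -(79 + 5 + 293) = -1*377 = -377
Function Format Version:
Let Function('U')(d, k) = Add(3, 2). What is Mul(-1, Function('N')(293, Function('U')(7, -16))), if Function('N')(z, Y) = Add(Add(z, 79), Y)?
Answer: -377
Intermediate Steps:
Function('U')(d, k) = 5
Function('N')(z, Y) = Add(79, Y, z) (Function('N')(z, Y) = Add(Add(79, z), Y) = Add(79, Y, z))
Mul(-1, Function('N')(293, Function('U')(7, -16))) = Mul(-1, Add(79, 5, 293)) = Mul(-1, 377) = -377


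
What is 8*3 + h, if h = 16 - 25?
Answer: 15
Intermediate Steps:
h = -9
8*3 + h = 8*3 - 9 = 24 - 9 = 15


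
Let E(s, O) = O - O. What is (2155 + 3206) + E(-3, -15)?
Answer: 5361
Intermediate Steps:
E(s, O) = 0
(2155 + 3206) + E(-3, -15) = (2155 + 3206) + 0 = 5361 + 0 = 5361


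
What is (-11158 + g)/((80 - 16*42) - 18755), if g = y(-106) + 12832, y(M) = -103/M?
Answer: -177547/2050782 ≈ -0.086575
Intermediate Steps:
g = 1360295/106 (g = -103/(-106) + 12832 = -103*(-1/106) + 12832 = 103/106 + 12832 = 1360295/106 ≈ 12833.)
(-11158 + g)/((80 - 16*42) - 18755) = (-11158 + 1360295/106)/((80 - 16*42) - 18755) = 177547/(106*((80 - 672) - 18755)) = 177547/(106*(-592 - 18755)) = (177547/106)/(-19347) = (177547/106)*(-1/19347) = -177547/2050782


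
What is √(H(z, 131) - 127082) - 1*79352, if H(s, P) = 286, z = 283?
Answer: -79352 + 2*I*√31699 ≈ -79352.0 + 356.08*I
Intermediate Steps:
√(H(z, 131) - 127082) - 1*79352 = √(286 - 127082) - 1*79352 = √(-126796) - 79352 = 2*I*√31699 - 79352 = -79352 + 2*I*√31699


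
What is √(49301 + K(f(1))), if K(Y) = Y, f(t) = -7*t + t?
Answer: √49295 ≈ 222.02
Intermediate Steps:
f(t) = -6*t
√(49301 + K(f(1))) = √(49301 - 6*1) = √(49301 - 6) = √49295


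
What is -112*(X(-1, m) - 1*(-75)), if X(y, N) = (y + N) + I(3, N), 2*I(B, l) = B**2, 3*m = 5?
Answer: -26936/3 ≈ -8978.7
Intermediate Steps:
m = 5/3 (m = (1/3)*5 = 5/3 ≈ 1.6667)
I(B, l) = B**2/2
X(y, N) = 9/2 + N + y (X(y, N) = (y + N) + (1/2)*3**2 = (N + y) + (1/2)*9 = (N + y) + 9/2 = 9/2 + N + y)
-112*(X(-1, m) - 1*(-75)) = -112*((9/2 + 5/3 - 1) - 1*(-75)) = -112*(31/6 + 75) = -112*481/6 = -26936/3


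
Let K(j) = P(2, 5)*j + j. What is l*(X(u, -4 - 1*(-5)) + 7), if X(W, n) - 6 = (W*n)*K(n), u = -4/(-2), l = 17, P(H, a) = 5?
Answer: 425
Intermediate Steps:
K(j) = 6*j (K(j) = 5*j + j = 6*j)
u = 2 (u = -4*(-½) = 2)
X(W, n) = 6 + 6*W*n² (X(W, n) = 6 + (W*n)*(6*n) = 6 + 6*W*n²)
l*(X(u, -4 - 1*(-5)) + 7) = 17*((6 + 6*2*(-4 - 1*(-5))²) + 7) = 17*((6 + 6*2*(-4 + 5)²) + 7) = 17*((6 + 6*2*1²) + 7) = 17*((6 + 6*2*1) + 7) = 17*((6 + 12) + 7) = 17*(18 + 7) = 17*25 = 425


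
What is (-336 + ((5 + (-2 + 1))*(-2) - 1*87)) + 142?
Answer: -289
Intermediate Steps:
(-336 + ((5 + (-2 + 1))*(-2) - 1*87)) + 142 = (-336 + ((5 - 1)*(-2) - 87)) + 142 = (-336 + (4*(-2) - 87)) + 142 = (-336 + (-8 - 87)) + 142 = (-336 - 95) + 142 = -431 + 142 = -289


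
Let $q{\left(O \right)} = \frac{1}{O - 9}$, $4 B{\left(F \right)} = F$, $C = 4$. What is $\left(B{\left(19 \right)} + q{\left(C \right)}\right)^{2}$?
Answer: $\frac{8281}{400} \approx 20.703$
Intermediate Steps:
$B{\left(F \right)} = \frac{F}{4}$
$q{\left(O \right)} = \frac{1}{-9 + O}$
$\left(B{\left(19 \right)} + q{\left(C \right)}\right)^{2} = \left(\frac{1}{4} \cdot 19 + \frac{1}{-9 + 4}\right)^{2} = \left(\frac{19}{4} + \frac{1}{-5}\right)^{2} = \left(\frac{19}{4} - \frac{1}{5}\right)^{2} = \left(\frac{91}{20}\right)^{2} = \frac{8281}{400}$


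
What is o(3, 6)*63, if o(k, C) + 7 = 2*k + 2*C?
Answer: 693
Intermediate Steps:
o(k, C) = -7 + 2*C + 2*k (o(k, C) = -7 + (2*k + 2*C) = -7 + (2*C + 2*k) = -7 + 2*C + 2*k)
o(3, 6)*63 = (-7 + 2*6 + 2*3)*63 = (-7 + 12 + 6)*63 = 11*63 = 693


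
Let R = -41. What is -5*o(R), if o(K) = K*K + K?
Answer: -8200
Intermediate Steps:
o(K) = K + K**2 (o(K) = K**2 + K = K + K**2)
-5*o(R) = -(-205)*(1 - 41) = -(-205)*(-40) = -5*1640 = -8200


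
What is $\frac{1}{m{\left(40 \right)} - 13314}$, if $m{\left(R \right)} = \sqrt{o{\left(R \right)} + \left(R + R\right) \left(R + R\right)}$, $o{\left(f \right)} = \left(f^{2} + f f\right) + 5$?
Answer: $- \frac{13314}{177252991} - \frac{\sqrt{9605}}{177252991} \approx -7.5666 \cdot 10^{-5}$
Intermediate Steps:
$o{\left(f \right)} = 5 + 2 f^{2}$ ($o{\left(f \right)} = \left(f^{2} + f^{2}\right) + 5 = 2 f^{2} + 5 = 5 + 2 f^{2}$)
$m{\left(R \right)} = \sqrt{5 + 6 R^{2}}$ ($m{\left(R \right)} = \sqrt{\left(5 + 2 R^{2}\right) + \left(R + R\right) \left(R + R\right)} = \sqrt{\left(5 + 2 R^{2}\right) + 2 R 2 R} = \sqrt{\left(5 + 2 R^{2}\right) + 4 R^{2}} = \sqrt{5 + 6 R^{2}}$)
$\frac{1}{m{\left(40 \right)} - 13314} = \frac{1}{\sqrt{5 + 6 \cdot 40^{2}} - 13314} = \frac{1}{\sqrt{5 + 6 \cdot 1600} - 13314} = \frac{1}{\sqrt{5 + 9600} - 13314} = \frac{1}{\sqrt{9605} - 13314} = \frac{1}{-13314 + \sqrt{9605}}$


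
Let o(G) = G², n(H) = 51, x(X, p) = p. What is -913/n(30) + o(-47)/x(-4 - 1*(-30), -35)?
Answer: -144614/1785 ≈ -81.016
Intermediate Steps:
-913/n(30) + o(-47)/x(-4 - 1*(-30), -35) = -913/51 + (-47)²/(-35) = -913*1/51 + 2209*(-1/35) = -913/51 - 2209/35 = -144614/1785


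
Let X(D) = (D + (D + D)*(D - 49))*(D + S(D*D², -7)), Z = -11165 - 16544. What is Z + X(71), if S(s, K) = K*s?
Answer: -8004480379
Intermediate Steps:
Z = -27709
X(D) = (D - 7*D³)*(D + 2*D*(-49 + D)) (X(D) = (D + (D + D)*(D - 49))*(D - 7*D*D²) = (D + (2*D)*(-49 + D))*(D - 7*D³) = (D + 2*D*(-49 + D))*(D - 7*D³) = (D - 7*D³)*(D + 2*D*(-49 + D)))
Z + X(71) = -27709 + 71²*(-97 - 14*71³ + 2*71 + 679*71²) = -27709 + 5041*(-97 - 14*357911 + 142 + 679*5041) = -27709 + 5041*(-97 - 5010754 + 142 + 3422839) = -27709 + 5041*(-1587870) = -27709 - 8004452670 = -8004480379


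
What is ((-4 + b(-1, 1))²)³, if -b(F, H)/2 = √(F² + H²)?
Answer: 50688 + 35840*√2 ≈ 1.0137e+5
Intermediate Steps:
b(F, H) = -2*√(F² + H²)
((-4 + b(-1, 1))²)³ = ((-4 - 2*√((-1)² + 1²))²)³ = ((-4 - 2*√(1 + 1))²)³ = ((-4 - 2*√2)²)³ = (-4 - 2*√2)⁶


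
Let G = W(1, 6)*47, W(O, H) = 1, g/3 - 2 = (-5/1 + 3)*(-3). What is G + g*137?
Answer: 3335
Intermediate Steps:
g = 24 (g = 6 + 3*((-5/1 + 3)*(-3)) = 6 + 3*((-5*1 + 3)*(-3)) = 6 + 3*((-5 + 3)*(-3)) = 6 + 3*(-2*(-3)) = 6 + 3*6 = 6 + 18 = 24)
G = 47 (G = 1*47 = 47)
G + g*137 = 47 + 24*137 = 47 + 3288 = 3335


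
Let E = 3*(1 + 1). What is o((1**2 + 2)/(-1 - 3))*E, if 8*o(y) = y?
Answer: -9/16 ≈ -0.56250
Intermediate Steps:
o(y) = y/8
E = 6 (E = 3*2 = 6)
o((1**2 + 2)/(-1 - 3))*E = (((1**2 + 2)/(-1 - 3))/8)*6 = (((1 + 2)/(-4))/8)*6 = ((3*(-1/4))/8)*6 = ((1/8)*(-3/4))*6 = -3/32*6 = -9/16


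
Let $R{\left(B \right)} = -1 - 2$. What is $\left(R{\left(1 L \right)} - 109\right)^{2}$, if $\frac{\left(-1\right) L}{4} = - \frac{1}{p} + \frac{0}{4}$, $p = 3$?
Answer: $12544$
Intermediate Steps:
$L = \frac{4}{3}$ ($L = - 4 \left(- \frac{1}{3} + \frac{0}{4}\right) = - 4 \left(\left(-1\right) \frac{1}{3} + 0 \cdot \frac{1}{4}\right) = - 4 \left(- \frac{1}{3} + 0\right) = \left(-4\right) \left(- \frac{1}{3}\right) = \frac{4}{3} \approx 1.3333$)
$R{\left(B \right)} = -3$
$\left(R{\left(1 L \right)} - 109\right)^{2} = \left(-3 - 109\right)^{2} = \left(-112\right)^{2} = 12544$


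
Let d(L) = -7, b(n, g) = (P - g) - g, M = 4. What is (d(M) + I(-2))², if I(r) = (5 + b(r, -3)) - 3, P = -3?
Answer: 4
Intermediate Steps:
b(n, g) = -3 - 2*g (b(n, g) = (-3 - g) - g = -3 - 2*g)
I(r) = 5 (I(r) = (5 + (-3 - 2*(-3))) - 3 = (5 + (-3 + 6)) - 3 = (5 + 3) - 3 = 8 - 3 = 5)
(d(M) + I(-2))² = (-7 + 5)² = (-2)² = 4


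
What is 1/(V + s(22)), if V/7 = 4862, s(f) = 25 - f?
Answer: 1/34037 ≈ 2.9380e-5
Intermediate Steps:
V = 34034 (V = 7*4862 = 34034)
1/(V + s(22)) = 1/(34034 + (25 - 1*22)) = 1/(34034 + (25 - 22)) = 1/(34034 + 3) = 1/34037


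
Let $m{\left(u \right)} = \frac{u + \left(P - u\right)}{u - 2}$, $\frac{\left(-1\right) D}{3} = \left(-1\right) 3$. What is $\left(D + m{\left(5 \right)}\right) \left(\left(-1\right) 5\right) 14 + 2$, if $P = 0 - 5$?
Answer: $- \frac{1534}{3} \approx -511.33$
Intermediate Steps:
$P = -5$ ($P = 0 - 5 = -5$)
$D = 9$ ($D = - 3 \left(\left(-1\right) 3\right) = \left(-3\right) \left(-3\right) = 9$)
$m{\left(u \right)} = - \frac{5}{-2 + u}$ ($m{\left(u \right)} = \frac{u - \left(5 + u\right)}{u - 2} = - \frac{5}{-2 + u}$)
$\left(D + m{\left(5 \right)}\right) \left(\left(-1\right) 5\right) 14 + 2 = \left(9 - \frac{5}{-2 + 5}\right) \left(\left(-1\right) 5\right) 14 + 2 = \left(9 - \frac{5}{3}\right) \left(-5\right) 14 + 2 = \frac{22}{3} \left(-5\right) 14 + 2 = \left(- \frac{110}{3}\right) 14 + 2 = - \frac{1540}{3} + 2 = - \frac{1534}{3}$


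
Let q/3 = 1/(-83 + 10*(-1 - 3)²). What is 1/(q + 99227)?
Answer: 77/7640482 ≈ 1.0078e-5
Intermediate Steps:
q = 3/77 (q = 3/(-83 + 10*(-1 - 3)²) = 3/(-83 + 10*(-4)²) = 3/(-83 + 10*16) = 3/(-83 + 160) = 3/77 ≈ 0.038961)
1/(q + 99227) = 1/(3/77 + 99227) = 1/(7640482/77) = 77/7640482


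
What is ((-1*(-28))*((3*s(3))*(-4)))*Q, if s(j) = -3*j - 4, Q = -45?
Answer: -196560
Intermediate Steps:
s(j) = -4 - 3*j
((-1*(-28))*((3*s(3))*(-4)))*Q = ((-1*(-28))*((3*(-4 - 3*3))*(-4)))*(-45) = (28*((3*(-4 - 9))*(-4)))*(-45) = (28*((3*(-13))*(-4)))*(-45) = (28*(-39*(-4)))*(-45) = (28*156)*(-45) = 4368*(-45) = -196560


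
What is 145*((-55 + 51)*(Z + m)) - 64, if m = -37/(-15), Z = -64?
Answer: 106876/3 ≈ 35625.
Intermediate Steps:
m = 37/15 (m = -37*(-1/15) = 37/15 ≈ 2.4667)
145*((-55 + 51)*(Z + m)) - 64 = 145*((-55 + 51)*(-64 + 37/15)) - 64 = 145*(-4*(-923/15)) - 64 = 145*(3692/15) - 64 = 107068/3 - 64 = 106876/3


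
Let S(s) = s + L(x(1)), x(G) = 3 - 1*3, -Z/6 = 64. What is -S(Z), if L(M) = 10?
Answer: 374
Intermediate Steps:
Z = -384 (Z = -6*64 = -384)
x(G) = 0 (x(G) = 3 - 3 = 0)
S(s) = 10 + s (S(s) = s + 10 = 10 + s)
-S(Z) = -(10 - 384) = -1*(-374) = 374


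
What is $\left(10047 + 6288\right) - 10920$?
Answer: $5415$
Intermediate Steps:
$\left(10047 + 6288\right) - 10920 = 16335 - 10920 = 5415$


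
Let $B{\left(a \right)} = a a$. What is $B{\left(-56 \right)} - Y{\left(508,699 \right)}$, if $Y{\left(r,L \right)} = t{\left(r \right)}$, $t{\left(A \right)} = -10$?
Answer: $3146$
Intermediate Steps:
$B{\left(a \right)} = a^{2}$
$Y{\left(r,L \right)} = -10$
$B{\left(-56 \right)} - Y{\left(508,699 \right)} = \left(-56\right)^{2} - -10 = 3136 + 10 = 3146$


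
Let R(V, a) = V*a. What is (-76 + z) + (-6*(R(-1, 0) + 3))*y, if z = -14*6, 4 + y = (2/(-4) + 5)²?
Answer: -905/2 ≈ -452.50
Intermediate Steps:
y = 65/4 (y = -4 + (2/(-4) + 5)² = -4 + (2*(-¼) + 5)² = -4 + (-½ + 5)² = -4 + (9/2)² = -4 + 81/4 = 65/4 ≈ 16.250)
z = -84
(-76 + z) + (-6*(R(-1, 0) + 3))*y = (-76 - 84) - 6*(-1*0 + 3)*(65/4) = -160 - 6*(0 + 3)*(65/4) = -160 - 6*3*(65/4) = -160 - 18*65/4 = -160 - 585/2 = -905/2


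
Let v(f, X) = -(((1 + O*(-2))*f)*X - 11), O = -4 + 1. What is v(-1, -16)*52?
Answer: -5252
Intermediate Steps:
O = -3
v(f, X) = 11 - 7*X*f (v(f, X) = -(((1 - 3*(-2))*f)*X - 11) = -(((1 + 6)*f)*X - 11) = -((7*f)*X - 11) = -(7*X*f - 11) = -(-11 + 7*X*f) = 11 - 7*X*f)
v(-1, -16)*52 = (11 - 7*(-16)*(-1))*52 = (11 - 112)*52 = -101*52 = -5252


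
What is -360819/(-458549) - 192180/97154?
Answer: -26534468847/22274934773 ≈ -1.1912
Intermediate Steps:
-360819/(-458549) - 192180/97154 = -360819*(-1/458549) - 192180*1/97154 = 360819/458549 - 96090/48577 = -26534468847/22274934773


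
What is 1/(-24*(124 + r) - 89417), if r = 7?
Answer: -1/92561 ≈ -1.0804e-5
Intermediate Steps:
1/(-24*(124 + r) - 89417) = 1/(-24*(124 + 7) - 89417) = 1/(-24*131 - 89417) = 1/(-3144 - 89417) = 1/(-92561) = -1/92561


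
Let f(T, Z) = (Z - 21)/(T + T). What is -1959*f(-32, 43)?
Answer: 21549/32 ≈ 673.41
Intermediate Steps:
f(T, Z) = (-21 + Z)/(2*T) (f(T, Z) = (-21 + Z)/((2*T)) = (-21 + Z)*(1/(2*T)) = (-21 + Z)/(2*T))
-1959*f(-32, 43) = -1959*(-21 + 43)/(2*(-32)) = -1959*(-1)*22/(2*32) = -1959*(-11/32) = 21549/32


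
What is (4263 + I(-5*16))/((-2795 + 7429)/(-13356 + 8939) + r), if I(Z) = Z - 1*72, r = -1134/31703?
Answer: -11748411689/3100420 ≈ -3789.3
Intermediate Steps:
r = -162/4529 (r = -1134*1/31703 = -162/4529 ≈ -0.035769)
I(Z) = -72 + Z (I(Z) = Z - 72 = -72 + Z)
(4263 + I(-5*16))/((-2795 + 7429)/(-13356 + 8939) + r) = (4263 + (-72 - 5*16))/((-2795 + 7429)/(-13356 + 8939) - 162/4529) = (4263 + (-72 - 80))/(4634/(-4417) - 162/4529) = (4263 - 152)/(4634*(-1/4417) - 162/4529) = 4111/(-662/631 - 162/4529) = 4111/(-3100420/2857799) = 4111*(-2857799/3100420) = -11748411689/3100420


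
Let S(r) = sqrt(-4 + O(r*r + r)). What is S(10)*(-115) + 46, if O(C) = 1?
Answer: 46 - 115*I*sqrt(3) ≈ 46.0 - 199.19*I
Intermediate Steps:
S(r) = I*sqrt(3) (S(r) = sqrt(-4 + 1) = sqrt(-3) = I*sqrt(3))
S(10)*(-115) + 46 = (I*sqrt(3))*(-115) + 46 = -115*I*sqrt(3) + 46 = 46 - 115*I*sqrt(3)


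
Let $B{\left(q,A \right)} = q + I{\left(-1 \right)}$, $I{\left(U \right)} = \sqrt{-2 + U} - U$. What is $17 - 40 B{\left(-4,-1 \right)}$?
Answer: $137 - 40 i \sqrt{3} \approx 137.0 - 69.282 i$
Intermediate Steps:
$B{\left(q,A \right)} = 1 + q + i \sqrt{3}$ ($B{\left(q,A \right)} = q + \left(\sqrt{-2 - 1} - -1\right) = q + \left(\sqrt{-3} + 1\right) = q + \left(i \sqrt{3} + 1\right) = q + \left(1 + i \sqrt{3}\right) = 1 + q + i \sqrt{3}$)
$17 - 40 B{\left(-4,-1 \right)} = 17 - 40 \left(1 - 4 + i \sqrt{3}\right) = 17 - 40 \left(-3 + i \sqrt{3}\right) = 17 + \left(120 - 40 i \sqrt{3}\right) = 137 - 40 i \sqrt{3}$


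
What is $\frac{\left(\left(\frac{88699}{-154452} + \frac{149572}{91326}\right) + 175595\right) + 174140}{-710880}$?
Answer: $- \frac{18271097115857}{37138170389888} \approx -0.49198$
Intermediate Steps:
$\frac{\left(\left(\frac{88699}{-154452} + \frac{149572}{91326}\right) + 175595\right) + 174140}{-710880} = \left(\left(\left(88699 \left(- \frac{1}{154452}\right) + 149572 \cdot \frac{1}{91326}\right) + 175595\right) + 174140\right) \left(- \frac{1}{710880}\right) = \left(\left(\left(- \frac{88699}{154452} + \frac{74786}{45663}\right) + 175595\right) + 174140\right) \left(- \frac{1}{710880}\right) = \left(\left(\frac{833398315}{783637964} + 175595\right) + 174140\right) \left(- \frac{1}{710880}\right) = \left(\frac{137603741686895}{783637964} + 174140\right) \left(- \frac{1}{710880}\right) = \frac{274066456737855}{783637964} \left(- \frac{1}{710880}\right) = - \frac{18271097115857}{37138170389888}$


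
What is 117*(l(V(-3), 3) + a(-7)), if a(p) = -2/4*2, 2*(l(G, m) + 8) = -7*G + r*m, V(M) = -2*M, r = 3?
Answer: -5967/2 ≈ -2983.5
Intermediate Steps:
l(G, m) = -8 - 7*G/2 + 3*m/2 (l(G, m) = -8 + (-7*G + 3*m)/2 = -8 + (-7*G/2 + 3*m/2) = -8 - 7*G/2 + 3*m/2)
a(p) = -1 (a(p) = -2*¼*2 = -½*2 = -1)
117*(l(V(-3), 3) + a(-7)) = 117*((-8 - (-7)*(-3) + (3/2)*3) - 1) = 117*((-8 - 7/2*6 + 9/2) - 1) = 117*((-8 - 21 + 9/2) - 1) = 117*(-49/2 - 1) = 117*(-51/2) = -5967/2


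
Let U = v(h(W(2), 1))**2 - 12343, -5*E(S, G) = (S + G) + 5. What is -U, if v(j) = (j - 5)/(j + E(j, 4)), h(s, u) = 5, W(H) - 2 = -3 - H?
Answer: 12343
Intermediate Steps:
W(H) = -1 - H (W(H) = 2 + (-3 - H) = -1 - H)
E(S, G) = -1 - G/5 - S/5 (E(S, G) = -((S + G) + 5)/5 = -((G + S) + 5)/5 = -(5 + G + S)/5 = -1 - G/5 - S/5)
v(j) = (-5 + j)/(-9/5 + 4*j/5) (v(j) = (j - 5)/(j + (-1 - 1/5*4 - j/5)) = (-5 + j)/(j + (-1 - 4/5 - j/5)) = (-5 + j)/(j + (-9/5 - j/5)) = (-5 + j)/(-9/5 + 4*j/5))
U = -12343 (U = (5*(-5 + 5)/(-9 + 4*5))**2 - 12343 = (5*0/(-9 + 20))**2 - 12343 = (5*0/11)**2 - 12343 = (5*(1/11)*0)**2 - 12343 = 0**2 - 12343 = 0 - 12343 = -12343)
-U = -1*(-12343) = 12343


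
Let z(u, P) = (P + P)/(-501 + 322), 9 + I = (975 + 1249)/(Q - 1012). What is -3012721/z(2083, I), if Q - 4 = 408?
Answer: -40445779425/1906 ≈ -2.1220e+7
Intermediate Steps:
Q = 412 (Q = 4 + 408 = 412)
I = -953/75 (I = -9 + (975 + 1249)/(412 - 1012) = -9 + 2224/(-600) = -9 + 2224*(-1/600) = -9 - 278/75 = -953/75 ≈ -12.707)
z(u, P) = -2*P/179 (z(u, P) = (2*P)/(-179) = (2*P)*(-1/179) = -2*P/179)
-3012721/z(2083, I) = -3012721/((-2/179*(-953/75))) = -3012721/1906/13425 = -3012721*13425/1906 = -40445779425/1906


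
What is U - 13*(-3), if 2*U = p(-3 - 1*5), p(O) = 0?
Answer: 39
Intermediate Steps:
U = 0 (U = (½)*0 = 0)
U - 13*(-3) = 0 - 13*(-3) = 0 + 39 = 39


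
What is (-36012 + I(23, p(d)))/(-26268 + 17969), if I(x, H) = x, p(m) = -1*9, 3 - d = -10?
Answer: 35989/8299 ≈ 4.3365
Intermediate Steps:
d = 13 (d = 3 - 1*(-10) = 3 + 10 = 13)
p(m) = -9
(-36012 + I(23, p(d)))/(-26268 + 17969) = (-36012 + 23)/(-26268 + 17969) = -35989/(-8299) = -35989*(-1/8299) = 35989/8299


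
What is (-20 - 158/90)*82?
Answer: -80278/45 ≈ -1784.0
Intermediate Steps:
(-20 - 158/90)*82 = (-20 - 158*1/90)*82 = (-20 - 79/45)*82 = -979/45*82 = -80278/45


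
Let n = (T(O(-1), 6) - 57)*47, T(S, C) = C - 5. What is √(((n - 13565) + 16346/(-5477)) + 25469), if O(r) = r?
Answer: √278047561846/5477 ≈ 96.276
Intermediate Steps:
T(S, C) = -5 + C
n = -2632 (n = ((-5 + 6) - 57)*47 = (1 - 57)*47 = -56*47 = -2632)
√(((n - 13565) + 16346/(-5477)) + 25469) = √(((-2632 - 13565) + 16346/(-5477)) + 25469) = √((-16197 + 16346*(-1/5477)) + 25469) = √((-16197 - 16346/5477) + 25469) = √(-88727315/5477 + 25469) = √(50766398/5477) = √278047561846/5477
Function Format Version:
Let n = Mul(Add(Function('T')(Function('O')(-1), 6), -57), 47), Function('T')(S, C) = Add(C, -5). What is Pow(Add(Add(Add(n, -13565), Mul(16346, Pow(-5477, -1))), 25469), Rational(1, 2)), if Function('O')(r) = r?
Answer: Mul(Rational(1, 5477), Pow(278047561846, Rational(1, 2))) ≈ 96.276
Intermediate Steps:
Function('T')(S, C) = Add(-5, C)
n = -2632 (n = Mul(Add(Add(-5, 6), -57), 47) = Mul(Add(1, -57), 47) = Mul(-56, 47) = -2632)
Pow(Add(Add(Add(n, -13565), Mul(16346, Pow(-5477, -1))), 25469), Rational(1, 2)) = Pow(Add(Add(Add(-2632, -13565), Mul(16346, Pow(-5477, -1))), 25469), Rational(1, 2)) = Pow(Add(Add(-16197, Mul(16346, Rational(-1, 5477))), 25469), Rational(1, 2)) = Pow(Add(Add(-16197, Rational(-16346, 5477)), 25469), Rational(1, 2)) = Pow(Add(Rational(-88727315, 5477), 25469), Rational(1, 2)) = Pow(Rational(50766398, 5477), Rational(1, 2)) = Mul(Rational(1, 5477), Pow(278047561846, Rational(1, 2)))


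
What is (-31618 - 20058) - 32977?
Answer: -84653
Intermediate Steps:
(-31618 - 20058) - 32977 = -51676 - 32977 = -84653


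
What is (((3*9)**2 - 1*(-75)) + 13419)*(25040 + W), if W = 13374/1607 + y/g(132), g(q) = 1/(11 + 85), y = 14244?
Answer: 31826850081906/1607 ≈ 1.9805e+10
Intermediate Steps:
g(q) = 1/96
W = 2197463742/1607 (W = 13374/1607 + 14244/(1/96) = 13374*(1/1607) + 14244*96 = 13374/1607 + 1367424 = 2197463742/1607 ≈ 1.3674e+6)
(((3*9)**2 - 1*(-75)) + 13419)*(25040 + W) = (((3*9)**2 - 1*(-75)) + 13419)*(25040 + 2197463742/1607) = ((27**2 + 75) + 13419)*(2237703022/1607) = ((729 + 75) + 13419)*(2237703022/1607) = (804 + 13419)*(2237703022/1607) = 14223*(2237703022/1607) = 31826850081906/1607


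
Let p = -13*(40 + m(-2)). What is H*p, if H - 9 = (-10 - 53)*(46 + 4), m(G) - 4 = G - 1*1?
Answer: 1674153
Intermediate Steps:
m(G) = 3 + G (m(G) = 4 + (G - 1*1) = 4 + (G - 1) = 4 + (-1 + G) = 3 + G)
p = -533 (p = -13*(40 + (3 - 2)) = -13*(40 + 1) = -13*41 = -533)
H = -3141 (H = 9 + (-10 - 53)*(46 + 4) = 9 - 63*50 = 9 - 3150 = -3141)
H*p = -3141*(-533) = 1674153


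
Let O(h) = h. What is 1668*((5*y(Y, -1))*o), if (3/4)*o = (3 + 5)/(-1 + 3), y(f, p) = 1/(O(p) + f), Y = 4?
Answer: 44480/3 ≈ 14827.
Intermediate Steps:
y(f, p) = 1/(f + p) (y(f, p) = 1/(p + f) = 1/(f + p))
o = 16/3 (o = 4*((3 + 5)/(-1 + 3))/3 = 4*(8/2)/3 = 4*(8*(1/2))/3 = (4/3)*4 = 16/3 ≈ 5.3333)
1668*((5*y(Y, -1))*o) = 1668*((5/(4 - 1))*(16/3)) = 1668*((5/3)*(16/3)) = 1668*(80/9) = 44480/3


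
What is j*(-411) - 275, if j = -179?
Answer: 73294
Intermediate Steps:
j*(-411) - 275 = -179*(-411) - 275 = 73569 - 275 = 73294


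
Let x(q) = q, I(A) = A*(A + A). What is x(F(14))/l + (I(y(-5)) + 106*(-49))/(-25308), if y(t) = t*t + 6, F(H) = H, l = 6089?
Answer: 5069380/38525103 ≈ 0.13159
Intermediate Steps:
y(t) = 6 + t² (y(t) = t² + 6 = 6 + t²)
I(A) = 2*A² (I(A) = A*(2*A) = 2*A²)
x(F(14))/l + (I(y(-5)) + 106*(-49))/(-25308) = 14/6089 + (2*(6 + (-5)²)² + 106*(-49))/(-25308) = 14*(1/6089) + (2*(6 + 25)² - 5194)*(-1/25308) = 14/6089 + (2*31² - 5194)*(-1/25308) = 14/6089 + (2*961 - 5194)*(-1/25308) = 14/6089 + (1922 - 5194)*(-1/25308) = 14/6089 - 3272*(-1/25308) = 14/6089 + 818/6327 = 5069380/38525103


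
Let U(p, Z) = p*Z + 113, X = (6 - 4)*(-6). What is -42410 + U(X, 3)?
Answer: -42333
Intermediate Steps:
X = -12 (X = 2*(-6) = -12)
U(p, Z) = 113 + Z*p (U(p, Z) = Z*p + 113 = 113 + Z*p)
-42410 + U(X, 3) = -42410 + (113 + 3*(-12)) = -42410 + (113 - 36) = -42410 + 77 = -42333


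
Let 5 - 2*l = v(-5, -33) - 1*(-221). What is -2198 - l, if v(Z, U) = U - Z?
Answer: -2104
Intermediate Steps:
l = -94 (l = 5/2 - ((-33 - 1*(-5)) - 1*(-221))/2 = 5/2 - ((-33 + 5) + 221)/2 = 5/2 - (-28 + 221)/2 = 5/2 - ½*193 = 5/2 - 193/2 = -94)
-2198 - l = -2198 - 1*(-94) = -2198 + 94 = -2104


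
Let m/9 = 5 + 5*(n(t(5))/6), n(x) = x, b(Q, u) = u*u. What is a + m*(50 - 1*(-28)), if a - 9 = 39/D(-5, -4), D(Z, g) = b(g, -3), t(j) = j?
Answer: 19345/3 ≈ 6448.3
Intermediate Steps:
b(Q, u) = u²
D(Z, g) = 9 (D(Z, g) = (-3)² = 9)
a = 40/3 (a = 9 + 39/9 = 9 + 39*(⅑) = 9 + 13/3 = 40/3 ≈ 13.333)
m = 165/2 (m = 9*(5 + 5*(5/6)) = 9*(5 + 5*(5*(⅙))) = 9*(5 + 5*(⅚)) = 9*(5 + 25/6) = 9*(55/6) = 165/2 ≈ 82.500)
a + m*(50 - 1*(-28)) = 40/3 + 165*(50 - 1*(-28))/2 = 40/3 + 165*(50 + 28)/2 = 40/3 + (165/2)*78 = 40/3 + 6435 = 19345/3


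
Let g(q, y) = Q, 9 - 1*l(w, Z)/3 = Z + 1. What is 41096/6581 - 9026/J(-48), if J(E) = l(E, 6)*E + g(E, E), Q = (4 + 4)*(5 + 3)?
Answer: 34302805/737072 ≈ 46.539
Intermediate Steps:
l(w, Z) = 24 - 3*Z (l(w, Z) = 27 - 3*(Z + 1) = 27 - 3*(1 + Z) = 27 + (-3 - 3*Z) = 24 - 3*Z)
Q = 64 (Q = 8*8 = 64)
g(q, y) = 64
J(E) = 64 + 6*E (J(E) = (24 - 3*6)*E + 64 = (24 - 18)*E + 64 = 6*E + 64 = 64 + 6*E)
41096/6581 - 9026/J(-48) = 41096/6581 - 9026/(64 + 6*(-48)) = 41096*(1/6581) - 9026/(64 - 288) = 41096/6581 - 9026/(-224) = 41096/6581 - 9026*(-1/224) = 41096/6581 + 4513/112 = 34302805/737072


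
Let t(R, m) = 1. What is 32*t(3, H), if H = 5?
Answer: 32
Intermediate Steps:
32*t(3, H) = 32*1 = 32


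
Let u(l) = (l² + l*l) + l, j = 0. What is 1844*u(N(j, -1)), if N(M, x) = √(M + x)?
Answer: -3688 + 1844*I ≈ -3688.0 + 1844.0*I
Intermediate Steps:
u(l) = l + 2*l² (u(l) = (l² + l²) + l = 2*l² + l = l + 2*l²)
1844*u(N(j, -1)) = 1844*(√(0 - 1)*(1 + 2*√(0 - 1))) = 1844*(√(-1)*(1 + 2*√(-1))) = 1844*(I*(1 + 2*I)) = 1844*I*(1 + 2*I)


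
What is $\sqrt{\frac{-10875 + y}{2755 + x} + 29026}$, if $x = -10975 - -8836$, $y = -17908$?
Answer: $\frac{\sqrt{2749089882}}{308} \approx 170.23$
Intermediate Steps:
$x = -2139$ ($x = -10975 + 8836 = -2139$)
$\sqrt{\frac{-10875 + y}{2755 + x} + 29026} = \sqrt{\frac{-10875 - 17908}{2755 - 2139} + 29026} = \sqrt{- \frac{28783}{616} + 29026} = \sqrt{\frac{17851233}{616}} = \frac{\sqrt{2749089882}}{308}$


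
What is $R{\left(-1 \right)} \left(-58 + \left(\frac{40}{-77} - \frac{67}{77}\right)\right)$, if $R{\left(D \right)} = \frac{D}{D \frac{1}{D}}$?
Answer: $\frac{4573}{77} \approx 59.39$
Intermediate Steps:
$R{\left(D \right)} = D$ ($R{\left(D \right)} = \frac{D}{1} = D 1 = D$)
$R{\left(-1 \right)} \left(-58 + \left(\frac{40}{-77} - \frac{67}{77}\right)\right) = - (-58 + \left(\frac{40}{-77} - \frac{67}{77}\right)) = - (-58 + \left(40 \left(- \frac{1}{77}\right) - \frac{67}{77}\right)) = - (-58 - \frac{107}{77}) = \left(-1\right) \left(- \frac{4573}{77}\right) = \frac{4573}{77}$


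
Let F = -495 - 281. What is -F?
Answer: 776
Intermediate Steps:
F = -776
-F = -1*(-776) = 776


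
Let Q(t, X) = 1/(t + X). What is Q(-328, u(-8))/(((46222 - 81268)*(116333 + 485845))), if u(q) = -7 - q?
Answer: 1/6900985171476 ≈ 1.4491e-13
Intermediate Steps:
Q(t, X) = 1/(X + t)
Q(-328, u(-8))/(((46222 - 81268)*(116333 + 485845))) = 1/(((-7 - 1*(-8)) - 328)*(((46222 - 81268)*(116333 + 485845)))) = 1/(((-7 + 8) - 328)*((-35046*602178))) = 1/((1 - 328)*(-21103930188)) = -1/21103930188/(-327) = -1/327*(-1/21103930188) = 1/6900985171476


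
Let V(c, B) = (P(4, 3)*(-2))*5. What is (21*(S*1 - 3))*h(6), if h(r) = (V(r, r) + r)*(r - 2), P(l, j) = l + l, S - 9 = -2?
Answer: -24864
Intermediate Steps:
S = 7 (S = 9 - 2 = 7)
P(l, j) = 2*l
V(c, B) = -80 (V(c, B) = ((2*4)*(-2))*5 = (8*(-2))*5 = -16*5 = -80)
h(r) = (-80 + r)*(-2 + r) (h(r) = (-80 + r)*(r - 2) = (-80 + r)*(-2 + r))
(21*(S*1 - 3))*h(6) = (21*(7*1 - 3))*(160 + 6² - 82*6) = (21*(7 - 3))*(160 + 36 - 492) = (21*4)*(-296) = 84*(-296) = -24864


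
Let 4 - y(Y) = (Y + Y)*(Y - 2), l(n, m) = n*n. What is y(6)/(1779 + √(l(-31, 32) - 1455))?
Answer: -78276/3165335 + 44*I*√494/3165335 ≈ -0.024729 + 0.00030896*I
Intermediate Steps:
l(n, m) = n²
y(Y) = 4 - 2*Y*(-2 + Y) (y(Y) = 4 - (Y + Y)*(Y - 2) = 4 - 2*Y*(-2 + Y))
y(6)/(1779 + √(l(-31, 32) - 1455)) = (4 - 2*6² + 4*6)/(1779 + √((-31)² - 1455)) = (4 - 2*36 + 24)/(1779 + √(961 - 1455)) = (4 - 72 + 24)/(1779 + √(-494)) = -44/(1779 + I*√494)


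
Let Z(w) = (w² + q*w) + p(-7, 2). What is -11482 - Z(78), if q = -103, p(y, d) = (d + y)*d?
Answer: -9522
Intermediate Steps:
p(y, d) = d*(d + y)
Z(w) = -10 + w² - 103*w (Z(w) = (w² - 103*w) + 2*(2 - 7) = (w² - 103*w) + 2*(-5) = (w² - 103*w) - 10 = -10 + w² - 103*w)
-11482 - Z(78) = -11482 - (-10 + 78² - 103*78) = -11482 - (-10 + 6084 - 8034) = -11482 - 1*(-1960) = -11482 + 1960 = -9522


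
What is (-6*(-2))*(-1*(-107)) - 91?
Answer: 1193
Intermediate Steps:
(-6*(-2))*(-1*(-107)) - 91 = 12*107 - 91 = 1284 - 91 = 1193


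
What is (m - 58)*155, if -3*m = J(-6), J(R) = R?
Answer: -8680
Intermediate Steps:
m = 2 (m = -1/3*(-6) = 2)
(m - 58)*155 = (2 - 58)*155 = -56*155 = -8680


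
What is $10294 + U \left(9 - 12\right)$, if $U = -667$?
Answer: $12295$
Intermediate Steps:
$10294 + U \left(9 - 12\right) = 10294 - 667 \left(9 - 12\right) = 10294 - -2001 = 10294 + 2001 = 12295$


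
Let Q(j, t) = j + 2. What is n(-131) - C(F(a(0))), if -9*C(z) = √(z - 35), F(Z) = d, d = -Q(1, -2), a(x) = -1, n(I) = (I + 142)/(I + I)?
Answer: -11/262 + I*√38/9 ≈ -0.041985 + 0.68493*I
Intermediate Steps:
n(I) = (142 + I)/(2*I) (n(I) = (142 + I)/((2*I)) = (142 + I)*(1/(2*I)) = (142 + I)/(2*I))
Q(j, t) = 2 + j
d = -3 (d = -(2 + 1) = -1*3 = -3)
F(Z) = -3
C(z) = -√(-35 + z)/9 (C(z) = -√(z - 35)/9 = -√(-35 + z)/9)
n(-131) - C(F(a(0))) = (½)*(142 - 131)/(-131) - (-1)*√(-35 - 3)/9 = (½)*(-1/131)*11 - (-1)*√(-38)/9 = -11/262 - (-1)*I*√38/9 = -11/262 + I*√38/9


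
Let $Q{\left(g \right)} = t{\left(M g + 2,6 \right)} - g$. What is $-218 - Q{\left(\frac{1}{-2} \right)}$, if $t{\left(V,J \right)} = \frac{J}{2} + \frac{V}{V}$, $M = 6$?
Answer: $- \frac{445}{2} \approx -222.5$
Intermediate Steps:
$t{\left(V,J \right)} = 1 + \frac{J}{2}$ ($t{\left(V,J \right)} = J \frac{1}{2} + 1 = \frac{J}{2} + 1 = 1 + \frac{J}{2}$)
$Q{\left(g \right)} = 4 - g$ ($Q{\left(g \right)} = \left(1 + \frac{1}{2} \cdot 6\right) - g = \left(1 + 3\right) - g = 4 - g$)
$-218 - Q{\left(\frac{1}{-2} \right)} = -218 - \left(4 - \frac{1}{-2}\right) = -218 - \left(4 - - \frac{1}{2}\right) = -218 - \left(4 + \frac{1}{2}\right) = -218 - \frac{9}{2} = - \frac{445}{2}$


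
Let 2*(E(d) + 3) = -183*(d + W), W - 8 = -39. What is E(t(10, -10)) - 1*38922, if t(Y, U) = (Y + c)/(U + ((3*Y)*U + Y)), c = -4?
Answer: -3608667/100 ≈ -36087.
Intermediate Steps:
W = -31 (W = 8 - 39 = -31)
t(Y, U) = (-4 + Y)/(U + Y + 3*U*Y) (t(Y, U) = (Y - 4)/(U + ((3*Y)*U + Y)) = (-4 + Y)/(U + (3*U*Y + Y)) = (-4 + Y)/(U + (Y + 3*U*Y)) = (-4 + Y)/(U + Y + 3*U*Y))
E(d) = 5667/2 - 183*d/2 (E(d) = -3 + (-183*(d - 31))/2 = -3 + (-183*(-31 + d))/2 = -3 + (5673 - 183*d)/2 = -3 + (5673/2 - 183*d/2) = 5667/2 - 183*d/2)
E(t(10, -10)) - 1*38922 = (5667/2 - 183*(-4 + 10)/(2*(-10 + 10 + 3*(-10)*10))) - 1*38922 = (5667/2 - 183*6/(2*(-10 + 10 - 300))) - 38922 = (5667/2 - 183*6/(2*(-300))) - 38922 = (5667/2 - (-61)*6/200) - 38922 = (5667/2 - 183/2*(-1/50)) - 38922 = (5667/2 + 183/100) - 38922 = 283533/100 - 38922 = -3608667/100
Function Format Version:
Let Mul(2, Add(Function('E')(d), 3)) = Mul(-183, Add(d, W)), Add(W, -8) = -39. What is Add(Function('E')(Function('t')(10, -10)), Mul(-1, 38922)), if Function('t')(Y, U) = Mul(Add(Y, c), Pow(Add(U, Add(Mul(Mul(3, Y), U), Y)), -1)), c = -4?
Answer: Rational(-3608667, 100) ≈ -36087.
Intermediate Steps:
W = -31 (W = Add(8, -39) = -31)
Function('t')(Y, U) = Mul(Pow(Add(U, Y, Mul(3, U, Y)), -1), Add(-4, Y)) (Function('t')(Y, U) = Mul(Add(Y, -4), Pow(Add(U, Add(Mul(Mul(3, Y), U), Y)), -1)) = Mul(Add(-4, Y), Pow(Add(U, Add(Mul(3, U, Y), Y)), -1)) = Mul(Add(-4, Y), Pow(Add(U, Add(Y, Mul(3, U, Y))), -1)) = Mul(Add(-4, Y), Pow(Add(U, Y, Mul(3, U, Y)), -1)) = Mul(Pow(Add(U, Y, Mul(3, U, Y)), -1), Add(-4, Y)))
Function('E')(d) = Add(Rational(5667, 2), Mul(Rational(-183, 2), d)) (Function('E')(d) = Add(-3, Mul(Rational(1, 2), Mul(-183, Add(d, -31)))) = Add(-3, Mul(Rational(1, 2), Mul(-183, Add(-31, d)))) = Add(-3, Mul(Rational(1, 2), Add(5673, Mul(-183, d)))) = Add(-3, Add(Rational(5673, 2), Mul(Rational(-183, 2), d))) = Add(Rational(5667, 2), Mul(Rational(-183, 2), d)))
Add(Function('E')(Function('t')(10, -10)), Mul(-1, 38922)) = Add(Add(Rational(5667, 2), Mul(Rational(-183, 2), Mul(Pow(Add(-10, 10, Mul(3, -10, 10)), -1), Add(-4, 10)))), Mul(-1, 38922)) = Add(Add(Rational(5667, 2), Mul(Rational(-183, 2), Mul(Pow(Add(-10, 10, -300), -1), 6))), -38922) = Add(Add(Rational(5667, 2), Mul(Rational(-183, 2), Mul(Pow(-300, -1), 6))), -38922) = Add(Add(Rational(5667, 2), Mul(Rational(-183, 2), Mul(Rational(-1, 300), 6))), -38922) = Add(Add(Rational(5667, 2), Mul(Rational(-183, 2), Rational(-1, 50))), -38922) = Add(Add(Rational(5667, 2), Rational(183, 100)), -38922) = Add(Rational(283533, 100), -38922) = Rational(-3608667, 100)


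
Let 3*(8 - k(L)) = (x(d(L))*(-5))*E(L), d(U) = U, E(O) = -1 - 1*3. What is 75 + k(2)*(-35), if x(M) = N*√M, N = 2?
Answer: -205 + 1400*√2/3 ≈ 454.97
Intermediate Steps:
E(O) = -4 (E(O) = -1 - 3 = -4)
x(M) = 2*√M
k(L) = 8 - 40*√L/3 (k(L) = 8 - (2*√L)*(-5)*(-4)/3 = 8 - (-10*√L)*(-4)/3 = 8 - 40*√L/3)
75 + k(2)*(-35) = 75 + (8 - 40*√2/3)*(-35) = 75 + (-280 + 1400*√2/3) = -205 + 1400*√2/3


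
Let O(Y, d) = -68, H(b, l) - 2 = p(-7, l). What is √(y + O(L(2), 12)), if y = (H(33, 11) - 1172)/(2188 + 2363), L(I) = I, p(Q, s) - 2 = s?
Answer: 25*I*√2261847/4551 ≈ 8.2616*I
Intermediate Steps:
p(Q, s) = 2 + s
H(b, l) = 4 + l (H(b, l) = 2 + (2 + l) = 4 + l)
y = -1157/4551 (y = ((4 + 11) - 1172)/(2188 + 2363) = (15 - 1172)/4551 = -1157*1/4551 = -1157/4551 ≈ -0.25423)
√(y + O(L(2), 12)) = √(-1157/4551 - 68) = √(-310625/4551) = 25*I*√2261847/4551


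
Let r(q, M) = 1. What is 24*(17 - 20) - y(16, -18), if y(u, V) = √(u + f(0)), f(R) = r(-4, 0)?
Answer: -72 - √17 ≈ -76.123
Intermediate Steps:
f(R) = 1
y(u, V) = √(1 + u) (y(u, V) = √(u + 1) = √(1 + u))
24*(17 - 20) - y(16, -18) = 24*(17 - 20) - √(1 + 16) = 24*(-3) - √17 = -72 - √17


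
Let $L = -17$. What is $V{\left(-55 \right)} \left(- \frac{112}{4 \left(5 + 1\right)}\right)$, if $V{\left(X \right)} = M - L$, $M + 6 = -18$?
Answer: $\frac{98}{3} \approx 32.667$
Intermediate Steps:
$M = -24$ ($M = -6 - 18 = -24$)
$V{\left(X \right)} = -7$ ($V{\left(X \right)} = -24 - -17 = -24 + 17 = -7$)
$V{\left(-55 \right)} \left(- \frac{112}{4 \left(5 + 1\right)}\right) = - 7 \left(- \frac{112}{4 \left(5 + 1\right)}\right) = - 7 \left(- \frac{112}{4 \cdot 6}\right) = - 7 \left(- \frac{112}{24}\right) = - 7 \left(\left(-112\right) \frac{1}{24}\right) = \left(-7\right) \left(- \frac{14}{3}\right) = \frac{98}{3}$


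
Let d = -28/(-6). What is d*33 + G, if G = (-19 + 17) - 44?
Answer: 108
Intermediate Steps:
G = -46 (G = -2 - 44 = -46)
d = 14/3 (d = -28*(-1)/6 = -7*(-⅔) = 14/3 ≈ 4.6667)
d*33 + G = (14/3)*33 - 46 = 154 - 46 = 108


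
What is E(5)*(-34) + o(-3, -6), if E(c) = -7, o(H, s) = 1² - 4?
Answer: 235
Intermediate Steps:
o(H, s) = -3 (o(H, s) = 1 - 4 = -3)
E(5)*(-34) + o(-3, -6) = -7*(-34) - 3 = 238 - 3 = 235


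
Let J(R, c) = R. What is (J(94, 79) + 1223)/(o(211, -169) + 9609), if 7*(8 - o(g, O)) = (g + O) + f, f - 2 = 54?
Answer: 439/3201 ≈ 0.13714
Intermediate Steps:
f = 56 (f = 2 + 54 = 56)
o(g, O) = -O/7 - g/7 (o(g, O) = 8 - ((g + O) + 56)/7 = 8 - ((O + g) + 56)/7 = 8 - (56 + O + g)/7 = 8 + (-8 - O/7 - g/7) = -O/7 - g/7)
(J(94, 79) + 1223)/(o(211, -169) + 9609) = (94 + 1223)/((-⅐*(-169) - ⅐*211) + 9609) = 1317/((169/7 - 211/7) + 9609) = 1317/(-6 + 9609) = 1317/9603 = 1317*(1/9603) = 439/3201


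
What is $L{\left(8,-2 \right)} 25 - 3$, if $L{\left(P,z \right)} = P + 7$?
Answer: $372$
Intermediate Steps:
$L{\left(P,z \right)} = 7 + P$
$L{\left(8,-2 \right)} 25 - 3 = \left(7 + 8\right) 25 - 3 = 15 \cdot 25 - 3 = 375 - 3 = 372$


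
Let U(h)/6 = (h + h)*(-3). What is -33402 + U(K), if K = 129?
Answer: -38046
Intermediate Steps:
U(h) = -36*h (U(h) = 6*((h + h)*(-3)) = 6*((2*h)*(-3)) = 6*(-6*h) = -36*h)
-33402 + U(K) = -33402 - 36*129 = -33402 - 4644 = -38046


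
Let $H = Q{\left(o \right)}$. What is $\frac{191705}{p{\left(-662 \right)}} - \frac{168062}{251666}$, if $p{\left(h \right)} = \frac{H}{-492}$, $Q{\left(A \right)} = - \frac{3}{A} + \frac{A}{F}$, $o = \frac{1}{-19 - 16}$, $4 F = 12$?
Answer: $- \frac{311546390736911}{346795748} \approx -8.9836 \cdot 10^{5}$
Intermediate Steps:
$F = 3$ ($F = \frac{1}{4} \cdot 12 = 3$)
$o = - \frac{1}{35}$ ($o = \frac{1}{-35} = - \frac{1}{35} \approx -0.028571$)
$Q{\left(A \right)} = - \frac{3}{A} + \frac{A}{3}$
$H = \frac{11024}{105}$ ($H = - \frac{3}{- \frac{1}{35}} + \frac{1}{3} \left(- \frac{1}{35}\right) = \left(-3\right) \left(-35\right) - \frac{1}{105} = 105 - \frac{1}{105} = \frac{11024}{105} \approx 104.99$)
$p{\left(h \right)} = - \frac{2756}{12915}$ ($p{\left(h \right)} = \frac{11024}{105 \left(-492\right)} = \frac{11024}{105} \left(- \frac{1}{492}\right) = - \frac{2756}{12915}$)
$\frac{191705}{p{\left(-662 \right)}} - \frac{168062}{251666} = \frac{191705}{- \frac{2756}{12915}} - \frac{168062}{251666} = 191705 \left(- \frac{12915}{2756}\right) - \frac{84031}{125833} = - \frac{2475870075}{2756} - \frac{84031}{125833} = - \frac{311546390736911}{346795748}$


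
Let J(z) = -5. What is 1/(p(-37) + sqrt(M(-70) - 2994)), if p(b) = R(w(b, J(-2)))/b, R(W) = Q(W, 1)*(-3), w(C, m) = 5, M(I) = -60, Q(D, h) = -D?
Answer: -185/1393717 - 1369*I*sqrt(3054)/4181151 ≈ -0.00013274 - 0.018094*I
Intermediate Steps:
R(W) = 3*W (R(W) = -W*(-3) = 3*W)
p(b) = 15/b (p(b) = (3*5)/b = 15/b)
1/(p(-37) + sqrt(M(-70) - 2994)) = 1/(15/(-37) + sqrt(-60 - 2994)) = 1/(15*(-1/37) + sqrt(-3054)) = 1/(-15/37 + I*sqrt(3054))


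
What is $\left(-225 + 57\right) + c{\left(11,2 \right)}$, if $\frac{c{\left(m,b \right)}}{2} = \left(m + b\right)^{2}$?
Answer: $170$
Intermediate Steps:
$c{\left(m,b \right)} = 2 \left(b + m\right)^{2}$ ($c{\left(m,b \right)} = 2 \left(m + b\right)^{2} = 2 \left(b + m\right)^{2}$)
$\left(-225 + 57\right) + c{\left(11,2 \right)} = \left(-225 + 57\right) + 2 \left(2 + 11\right)^{2} = -168 + 2 \cdot 13^{2} = -168 + 2 \cdot 169 = -168 + 338 = 170$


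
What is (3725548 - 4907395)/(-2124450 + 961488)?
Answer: 393949/387654 ≈ 1.0162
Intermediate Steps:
(3725548 - 4907395)/(-2124450 + 961488) = -1181847/(-1162962) = -1181847*(-1/1162962) = 393949/387654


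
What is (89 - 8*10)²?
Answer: 81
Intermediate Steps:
(89 - 8*10)² = (89 - 80)² = 9² = 81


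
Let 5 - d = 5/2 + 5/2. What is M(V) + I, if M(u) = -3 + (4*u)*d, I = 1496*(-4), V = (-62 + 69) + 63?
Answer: -5987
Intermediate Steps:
V = 70 (V = 7 + 63 = 70)
d = 0 (d = 5 - (5/2 + 5/2) = 5 - 1*5 = 5 - 5 = 0)
I = -5984
M(u) = -3 (M(u) = -3 + (4*u)*0 = -3 + 0 = -3)
M(V) + I = -3 - 5984 = -5987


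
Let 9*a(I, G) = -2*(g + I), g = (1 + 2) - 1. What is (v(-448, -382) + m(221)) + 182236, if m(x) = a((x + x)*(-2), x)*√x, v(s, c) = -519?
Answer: 181717 + 196*√221 ≈ 1.8463e+5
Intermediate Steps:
g = 2 (g = 3 - 1 = 2)
a(I, G) = -4/9 - 2*I/9 (a(I, G) = (-2*(2 + I))/9 = (-4 - 2*I)/9 = -4/9 - 2*I/9)
m(x) = √x*(-4/9 + 8*x/9) (m(x) = (-4/9 - 2*(x + x)*(-2)/9)*√x = (-4/9 - 2*2*x*(-2)/9)*√x = (-4/9 - (-8)*x/9)*√x = (-4/9 + 8*x/9)*√x = √x*(-4/9 + 8*x/9))
(v(-448, -382) + m(221)) + 182236 = (-519 + 4*√221*(-1 + 2*221)/9) + 182236 = (-519 + 4*√221*(-1 + 442)/9) + 182236 = (-519 + (4/9)*√221*441) + 182236 = (-519 + 196*√221) + 182236 = 181717 + 196*√221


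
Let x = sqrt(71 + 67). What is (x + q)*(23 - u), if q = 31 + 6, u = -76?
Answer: 3663 + 99*sqrt(138) ≈ 4826.0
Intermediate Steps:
x = sqrt(138) ≈ 11.747
q = 37
(x + q)*(23 - u) = (sqrt(138) + 37)*(23 - 1*(-76)) = (37 + sqrt(138))*(23 + 76) = (37 + sqrt(138))*99 = 3663 + 99*sqrt(138)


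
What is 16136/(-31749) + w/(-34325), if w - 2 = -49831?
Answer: 1028152721/1089784425 ≈ 0.94345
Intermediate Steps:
w = -49829 (w = 2 - 49831 = -49829)
16136/(-31749) + w/(-34325) = 16136/(-31749) - 49829/(-34325) = 16136*(-1/31749) - 49829*(-1/34325) = -16136/31749 + 49829/34325 = 1028152721/1089784425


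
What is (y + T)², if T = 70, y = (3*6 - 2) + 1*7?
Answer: 8649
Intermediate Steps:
y = 23 (y = (18 - 2) + 7 = 16 + 7 = 23)
(y + T)² = (23 + 70)² = 93² = 8649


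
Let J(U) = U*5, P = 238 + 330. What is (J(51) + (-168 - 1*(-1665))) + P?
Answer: 2320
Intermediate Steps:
P = 568
J(U) = 5*U
(J(51) + (-168 - 1*(-1665))) + P = (5*51 + (-168 - 1*(-1665))) + 568 = (255 + (-168 + 1665)) + 568 = (255 + 1497) + 568 = 1752 + 568 = 2320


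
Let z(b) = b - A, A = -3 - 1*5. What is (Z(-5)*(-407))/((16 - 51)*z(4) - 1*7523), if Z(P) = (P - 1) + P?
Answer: -4477/7943 ≈ -0.56364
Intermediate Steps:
A = -8 (A = -3 - 5 = -8)
z(b) = 8 + b (z(b) = b - 1*(-8) = b + 8 = 8 + b)
Z(P) = -1 + 2*P (Z(P) = (-1 + P) + P = -1 + 2*P)
(Z(-5)*(-407))/((16 - 51)*z(4) - 1*7523) = ((-1 + 2*(-5))*(-407))/((16 - 51)*(8 + 4) - 1*7523) = ((-1 - 10)*(-407))/(-35*12 - 7523) = (-11*(-407))/(-420 - 7523) = 4477/(-7943) = 4477*(-1/7943) = -4477/7943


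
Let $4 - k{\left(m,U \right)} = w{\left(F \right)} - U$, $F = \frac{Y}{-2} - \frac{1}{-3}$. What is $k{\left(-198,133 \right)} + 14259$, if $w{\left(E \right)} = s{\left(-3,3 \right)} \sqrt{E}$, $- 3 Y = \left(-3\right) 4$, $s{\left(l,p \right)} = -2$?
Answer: $14396 + \frac{2 i \sqrt{15}}{3} \approx 14396.0 + 2.582 i$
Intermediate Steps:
$Y = 4$ ($Y = - \frac{\left(-3\right) 4}{3} = \left(- \frac{1}{3}\right) \left(-12\right) = 4$)
$F = - \frac{5}{3}$ ($F = \frac{4}{-2} - \frac{1}{-3} = 4 \left(- \frac{1}{2}\right) - - \frac{1}{3} = -2 + \frac{1}{3} = - \frac{5}{3} \approx -1.6667$)
$w{\left(E \right)} = - 2 \sqrt{E}$
$k{\left(m,U \right)} = 4 + U + \frac{2 i \sqrt{15}}{3}$ ($k{\left(m,U \right)} = 4 - \left(- 2 \sqrt{- \frac{5}{3}} - U\right) = 4 - \left(- 2 \frac{i \sqrt{15}}{3} - U\right) = 4 - \left(- \frac{2 i \sqrt{15}}{3} - U\right) = 4 - \left(- U - \frac{2 i \sqrt{15}}{3}\right) = 4 + \left(U + \frac{2 i \sqrt{15}}{3}\right) = 4 + U + \frac{2 i \sqrt{15}}{3}$)
$k{\left(-198,133 \right)} + 14259 = \left(4 + 133 + \frac{2 i \sqrt{15}}{3}\right) + 14259 = \left(137 + \frac{2 i \sqrt{15}}{3}\right) + 14259 = 14396 + \frac{2 i \sqrt{15}}{3}$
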